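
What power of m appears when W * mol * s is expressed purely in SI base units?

2

W = J/s (power = energy per time),
    = kg·m²·s⁻³.
Combining: W·mol·s = (kg·m²·s⁻³) · mol · s = kg·m²·s⁻²·mol.
The exponent of m is 2.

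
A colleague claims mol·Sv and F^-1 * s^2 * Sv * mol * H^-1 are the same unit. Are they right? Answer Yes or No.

Left side:
  Sv = m²·s⁻².
  Combining: mol·Sv = mol · (m²·s⁻²) = m²·s⁻²·mol.
Right side:
  F = C/V (capacitance = charge per voltage),
      = A·s/(kg·m²·s⁻³·A⁻¹) (substituting C and V),
      = kg⁻¹·m⁻²·s⁴·A².
  So F⁻¹ = kg·m²·s⁻⁴·A⁻².
  Sv = J/kg (equivalent dose = energy per mass),
      = m²·s⁻².
  H = Wb/A (inductance = flux per current),
      = kg·m²·s⁻²·A⁻².
  So H⁻¹ = kg⁻¹·m⁻²·s²·A².
  Combining: F⁻¹·s²·Sv·mol·H⁻¹ = (kg·m²·s⁻⁴·A⁻²) · s² · (m²·s⁻²) · mol · (kg⁻¹·m⁻²·s²·A²) = m²·s⁻²·mol.
Both reduce to m²·s⁻²·mol.

Yes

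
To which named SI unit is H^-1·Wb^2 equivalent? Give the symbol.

J

H = kg·m²·s⁻²·A⁻².
So H⁻¹ = kg⁻¹·m⁻²·s²·A².
Wb = kg·m²·s⁻²·A⁻¹.
So Wb² = kg²·m⁴·s⁻⁴·A⁻².
Combining: H⁻¹·Wb² = (kg⁻¹·m⁻²·s²·A²) · (kg²·m⁴·s⁻⁴·A⁻²) = kg·m²·s⁻².
kg·m²·s⁻² is the base-SI form of the joule.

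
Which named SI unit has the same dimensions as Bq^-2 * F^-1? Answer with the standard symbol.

H

Bq = 1/s = s⁻¹ (activity is decays per second).
So Bq⁻² = s².
F = C/V (capacitance = charge per voltage),
    = A·s/(kg·m²·s⁻³·A⁻¹) (substituting C and V),
    = kg⁻¹·m⁻²·s⁴·A².
So F⁻¹ = kg·m²·s⁻⁴·A⁻².
Combining: Bq⁻²·F⁻¹ = s² · (kg·m²·s⁻⁴·A⁻²) = kg·m²·s⁻²·A⁻².
kg·m²·s⁻²·A⁻² is the base-SI form of the henry.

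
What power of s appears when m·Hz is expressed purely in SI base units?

-1

Hz = s⁻¹.
Combining: m·Hz = m · s⁻¹ = m·s⁻¹.
The exponent of s is -1.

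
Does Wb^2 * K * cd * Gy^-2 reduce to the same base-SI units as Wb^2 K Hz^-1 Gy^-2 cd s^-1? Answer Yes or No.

Yes

Left side:
  Wb = V·s (flux: a volt is a weber per second),
      = kg·m²·s⁻²·A⁻¹.
  So Wb² = kg²·m⁴·s⁻⁴·A⁻².
  Gy = J/kg (absorbed dose = energy per mass),
      = m²·s⁻².
  So Gy⁻² = m⁻⁴·s⁴.
  Combining: Wb²·K·cd·Gy⁻² = (kg²·m⁴·s⁻⁴·A⁻²) · K · cd · (m⁻⁴·s⁴) = kg²·A⁻²·K·cd.
Right side:
  Wb = kg·m²·s⁻²·A⁻¹.
  So Wb² = kg²·m⁴·s⁻⁴·A⁻².
  Hz = s⁻¹.
  So Hz⁻¹ = s.
  Gy = m²·s⁻².
  So Gy⁻² = m⁻⁴·s⁴.
  Combining: Wb²·K·Hz⁻¹·Gy⁻²·cd·s⁻¹ = (kg²·m⁴·s⁻⁴·A⁻²) · K · s · (m⁻⁴·s⁴) · cd · s⁻¹ = kg²·A⁻²·K·cd.
Both reduce to kg²·A⁻²·K·cd.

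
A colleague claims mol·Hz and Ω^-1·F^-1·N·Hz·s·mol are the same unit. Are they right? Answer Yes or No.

Left side:
  Hz = s⁻¹.
  Combining: mol·Hz = mol · s⁻¹ = s⁻¹·mol.
Right side:
  Ω = V/A (resistance = voltage per current),
      = kg·m²·s⁻³·A⁻².
  So Ω⁻¹ = kg⁻¹·m⁻²·s³·A².
  F = C/V (capacitance = charge per voltage),
      = A·s/(kg·m²·s⁻³·A⁻¹) (substituting C and V),
      = kg⁻¹·m⁻²·s⁴·A².
  So F⁻¹ = kg·m²·s⁻⁴·A⁻².
  N = kg·m/s² = kg·m·s⁻² (force = mass × acceleration).
  Hz = 1/s = s⁻¹ (frequency is cycles per second).
  Combining: Ω⁻¹·F⁻¹·N·Hz·s·mol = (kg⁻¹·m⁻²·s³·A²) · (kg·m²·s⁻⁴·A⁻²) · (kg·m·s⁻²) · s⁻¹ · s · mol = kg·m·s⁻³·mol.
Left is s⁻¹·mol; right is kg·m·s⁻³·mol — different.

No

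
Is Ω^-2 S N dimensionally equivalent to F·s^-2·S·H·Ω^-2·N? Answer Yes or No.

Yes

Left side:
  Ω = V/A (resistance = voltage per current),
      = kg·m²·s⁻³·A⁻².
  So Ω⁻² = kg⁻²·m⁻⁴·s⁶·A⁴.
  S = 1/Ω (conductance is reciprocal resistance),
      = kg⁻¹·m⁻²·s³·A².
  N = kg·m/s² = kg·m·s⁻² (force = mass × acceleration).
  Combining: Ω⁻²·S·N = (kg⁻²·m⁻⁴·s⁶·A⁴) · (kg⁻¹·m⁻²·s³·A²) · (kg·m·s⁻²) = kg⁻²·m⁻⁵·s⁷·A⁶.
Right side:
  F = kg⁻¹·m⁻²·s⁴·A².
  S = kg⁻¹·m⁻²·s³·A².
  H = kg·m²·s⁻²·A⁻².
  Ω = kg·m²·s⁻³·A⁻².
  So Ω⁻² = kg⁻²·m⁻⁴·s⁶·A⁴.
  N = kg·m·s⁻².
  Combining: F·s⁻²·S·H·Ω⁻²·N = (kg⁻¹·m⁻²·s⁴·A²) · s⁻² · (kg⁻¹·m⁻²·s³·A²) · (kg·m²·s⁻²·A⁻²) · (kg⁻²·m⁻⁴·s⁶·A⁴) · (kg·m·s⁻²) = kg⁻²·m⁻⁵·s⁷·A⁶.
Both reduce to kg⁻²·m⁻⁵·s⁷·A⁶.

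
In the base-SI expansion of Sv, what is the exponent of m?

Sv = J/kg (equivalent dose = energy per mass),
    = m²·s⁻².
The exponent of m is 2.

2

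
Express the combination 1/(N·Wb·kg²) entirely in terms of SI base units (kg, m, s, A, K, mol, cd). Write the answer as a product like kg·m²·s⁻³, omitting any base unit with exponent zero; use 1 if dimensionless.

N = kg·m/s² = kg·m·s⁻² (force = mass × acceleration).
So N⁻¹ = kg⁻¹·m⁻¹·s².
Wb = V·s (flux: a volt is a weber per second),
    = kg·m²·s⁻²·A⁻¹.
So Wb⁻¹ = kg⁻¹·m⁻²·s²·A.
Combining: N⁻¹·Wb⁻¹·kg⁻² = (kg⁻¹·m⁻¹·s²) · (kg⁻¹·m⁻²·s²·A) · kg⁻² = kg⁻⁴·m⁻³·s⁴·A.

kg⁻⁴·m⁻³·s⁴·A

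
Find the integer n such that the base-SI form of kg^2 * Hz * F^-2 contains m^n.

4

Hz = 1/s = s⁻¹ (frequency is cycles per second).
F = C/V (capacitance = charge per voltage),
    = A·s/(kg·m²·s⁻³·A⁻¹) (substituting C and V),
    = kg⁻¹·m⁻²·s⁴·A².
So F⁻² = kg²·m⁴·s⁻⁸·A⁻⁴.
Combining: kg²·Hz·F⁻² = kg² · s⁻¹ · (kg²·m⁴·s⁻⁸·A⁻⁴) = kg⁴·m⁴·s⁻⁹·A⁻⁴.
The exponent of m is 4.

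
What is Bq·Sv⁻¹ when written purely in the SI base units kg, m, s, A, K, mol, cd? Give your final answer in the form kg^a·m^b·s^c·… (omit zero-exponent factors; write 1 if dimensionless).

m⁻²·s

Bq = 1/s = s⁻¹ (activity is decays per second).
Sv = J/kg (equivalent dose = energy per mass),
    = m²·s⁻².
So Sv⁻¹ = m⁻²·s².
Combining: Bq·Sv⁻¹ = s⁻¹ · (m⁻²·s²) = m⁻²·s.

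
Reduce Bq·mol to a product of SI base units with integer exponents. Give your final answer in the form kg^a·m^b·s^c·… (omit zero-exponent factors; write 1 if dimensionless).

s⁻¹·mol

Bq = 1/s = s⁻¹ (activity is decays per second).
Combining: Bq·mol = s⁻¹ · mol = s⁻¹·mol.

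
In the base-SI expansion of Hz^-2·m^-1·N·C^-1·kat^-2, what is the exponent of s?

Hz = 1/s = s⁻¹ (frequency is cycles per second).
So Hz⁻² = s².
N = kg·m/s² = kg·m·s⁻² (force = mass × acceleration).
C = A·s = s·A (charge = current × time).
So C⁻¹ = s⁻¹·A⁻¹.
kat = mol/s = s⁻¹·mol (catalytic activity).
So kat⁻² = s²·mol⁻².
Combining: Hz⁻²·m⁻¹·N·C⁻¹·kat⁻² = s² · m⁻¹ · (kg·m·s⁻²) · (s⁻¹·A⁻¹) · (s²·mol⁻²) = kg·s·A⁻¹·mol⁻².
The exponent of s is 1.

1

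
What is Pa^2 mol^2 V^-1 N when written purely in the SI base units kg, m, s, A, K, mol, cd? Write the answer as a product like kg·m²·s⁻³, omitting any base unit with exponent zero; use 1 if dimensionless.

kg²·m⁻³·s⁻³·A·mol²

Pa = N/m² (pressure = force per area),
    = kg·m⁻¹·s⁻².
So Pa² = kg²·m⁻²·s⁻⁴.
V = W/A (potential = power per current),
    = kg·m²·s⁻³·A⁻¹.
So V⁻¹ = kg⁻¹·m⁻²·s³·A.
N = kg·m/s² = kg·m·s⁻² (force = mass × acceleration).
Combining: Pa²·mol²·V⁻¹·N = (kg²·m⁻²·s⁻⁴) · mol² · (kg⁻¹·m⁻²·s³·A) · (kg·m·s⁻²) = kg²·m⁻³·s⁻³·A·mol².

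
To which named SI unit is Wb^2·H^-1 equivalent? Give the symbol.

J

Wb = kg·m²·s⁻²·A⁻¹.
So Wb² = kg²·m⁴·s⁻⁴·A⁻².
H = kg·m²·s⁻²·A⁻².
So H⁻¹ = kg⁻¹·m⁻²·s²·A².
Combining: Wb²·H⁻¹ = (kg²·m⁴·s⁻⁴·A⁻²) · (kg⁻¹·m⁻²·s²·A²) = kg·m²·s⁻².
kg·m²·s⁻² is the base-SI form of the joule.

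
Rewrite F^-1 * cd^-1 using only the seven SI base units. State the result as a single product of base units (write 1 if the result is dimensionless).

F = C/V (capacitance = charge per voltage),
    = A·s/(kg·m²·s⁻³·A⁻¹) (substituting C and V),
    = kg⁻¹·m⁻²·s⁴·A².
So F⁻¹ = kg·m²·s⁻⁴·A⁻².
Combining: F⁻¹·cd⁻¹ = (kg·m²·s⁻⁴·A⁻²) · cd⁻¹ = kg·m²·s⁻⁴·A⁻²·cd⁻¹.

kg·m²·s⁻⁴·A⁻²·cd⁻¹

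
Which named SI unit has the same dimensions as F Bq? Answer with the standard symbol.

S

F = C/V (capacitance = charge per voltage),
    = A·s/(kg·m²·s⁻³·A⁻¹) (substituting C and V),
    = kg⁻¹·m⁻²·s⁴·A².
Bq = 1/s = s⁻¹ (activity is decays per second).
Combining: F·Bq = (kg⁻¹·m⁻²·s⁴·A²) · s⁻¹ = kg⁻¹·m⁻²·s³·A².
kg⁻¹·m⁻²·s³·A² is the base-SI form of the siemens.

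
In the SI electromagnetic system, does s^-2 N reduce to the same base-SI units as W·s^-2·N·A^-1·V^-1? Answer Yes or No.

Yes

Left side:
  N = kg·m/s² = kg·m·s⁻² (force = mass × acceleration).
  Combining: s⁻²·N = s⁻² · (kg·m·s⁻²) = kg·m·s⁻⁴.
Right side:
  W = J/s (power = energy per time),
      = kg·m²·s⁻³.
  N = kg·m/s² = kg·m·s⁻² (force = mass × acceleration).
  V = W/A (potential = power per current),
      = kg·m²·s⁻³·A⁻¹.
  So V⁻¹ = kg⁻¹·m⁻²·s³·A.
  Combining: W·s⁻²·N·A⁻¹·V⁻¹ = (kg·m²·s⁻³) · s⁻² · (kg·m·s⁻²) · A⁻¹ · (kg⁻¹·m⁻²·s³·A) = kg·m·s⁻⁴.
Both reduce to kg·m·s⁻⁴.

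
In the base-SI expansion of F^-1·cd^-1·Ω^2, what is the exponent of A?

F = kg⁻¹·m⁻²·s⁴·A².
So F⁻¹ = kg·m²·s⁻⁴·A⁻².
Ω = kg·m²·s⁻³·A⁻².
So Ω² = kg²·m⁴·s⁻⁶·A⁻⁴.
Combining: F⁻¹·cd⁻¹·Ω² = (kg·m²·s⁻⁴·A⁻²) · cd⁻¹ · (kg²·m⁴·s⁻⁶·A⁻⁴) = kg³·m⁶·s⁻¹⁰·A⁻⁶·cd⁻¹.
The exponent of A is -6.

-6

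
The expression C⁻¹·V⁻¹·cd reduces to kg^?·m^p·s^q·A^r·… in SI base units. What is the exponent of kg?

-1

C = A·s = s·A (charge = current × time).
So C⁻¹ = s⁻¹·A⁻¹.
V = W/A (potential = power per current),
    = kg·m²·s⁻³·A⁻¹.
So V⁻¹ = kg⁻¹·m⁻²·s³·A.
Combining: C⁻¹·V⁻¹·cd = (s⁻¹·A⁻¹) · (kg⁻¹·m⁻²·s³·A) · cd = kg⁻¹·m⁻²·s²·cd.
The exponent of kg is -1.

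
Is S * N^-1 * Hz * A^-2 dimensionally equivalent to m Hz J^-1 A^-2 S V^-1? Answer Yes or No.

Left side:
  S = kg⁻¹·m⁻²·s³·A².
  N = kg·m·s⁻².
  So N⁻¹ = kg⁻¹·m⁻¹·s².
  Hz = s⁻¹.
  Combining: S·N⁻¹·Hz·A⁻² = (kg⁻¹·m⁻²·s³·A²) · (kg⁻¹·m⁻¹·s²) · s⁻¹ · A⁻² = kg⁻²·m⁻³·s⁴.
Right side:
  Hz = s⁻¹.
  J = kg·m²·s⁻².
  So J⁻¹ = kg⁻¹·m⁻²·s².
  S = kg⁻¹·m⁻²·s³·A².
  V = kg·m²·s⁻³·A⁻¹.
  So V⁻¹ = kg⁻¹·m⁻²·s³·A.
  Combining: m·Hz·J⁻¹·A⁻²·S·V⁻¹ = m · s⁻¹ · (kg⁻¹·m⁻²·s²) · A⁻² · (kg⁻¹·m⁻²·s³·A²) · (kg⁻¹·m⁻²·s³·A) = kg⁻³·m⁻⁵·s⁷·A.
Left is kg⁻²·m⁻³·s⁴; right is kg⁻³·m⁻⁵·s⁷·A — different.

No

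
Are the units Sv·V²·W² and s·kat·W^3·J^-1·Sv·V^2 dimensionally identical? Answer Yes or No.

Left side:
  Sv = J/kg (equivalent dose = energy per mass),
      = m²·s⁻².
  V = W/A (potential = power per current),
      = kg·m²·s⁻³·A⁻¹.
  So V² = kg²·m⁴·s⁻⁶·A⁻².
  W = J/s (power = energy per time),
      = kg·m²·s⁻³.
  So W² = kg²·m⁴·s⁻⁶.
  Combining: Sv·V²·W² = (m²·s⁻²) · (kg²·m⁴·s⁻⁶·A⁻²) · (kg²·m⁴·s⁻⁶) = kg⁴·m¹⁰·s⁻¹⁴·A⁻².
Right side:
  kat = mol/s = s⁻¹·mol (catalytic activity).
  W = J/s (power = energy per time),
      = kg·m²·s⁻³.
  So W³ = kg³·m⁶·s⁻⁹.
  J = N·m (work = force × distance),
      = kg·m²·s⁻².
  So J⁻¹ = kg⁻¹·m⁻²·s².
  Sv = J/kg (equivalent dose = energy per mass),
      = m²·s⁻².
  V = W/A (potential = power per current),
      = kg·m²·s⁻³·A⁻¹.
  So V² = kg²·m⁴·s⁻⁶·A⁻².
  Combining: s·kat·W³·J⁻¹·Sv·V² = s · (s⁻¹·mol) · (kg³·m⁶·s⁻⁹) · (kg⁻¹·m⁻²·s²) · (m²·s⁻²) · (kg²·m⁴·s⁻⁶·A⁻²) = kg⁴·m¹⁰·s⁻¹⁵·A⁻²·mol.
Left is kg⁴·m¹⁰·s⁻¹⁴·A⁻²; right is kg⁴·m¹⁰·s⁻¹⁵·A⁻²·mol — different.

No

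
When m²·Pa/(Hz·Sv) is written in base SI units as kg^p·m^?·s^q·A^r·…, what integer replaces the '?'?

-1

Hz = s⁻¹.
So Hz⁻¹ = s.
Sv = m²·s⁻².
So Sv⁻¹ = m⁻²·s².
Pa = kg·m⁻¹·s⁻².
Combining: m²·Hz⁻¹·Sv⁻¹·Pa = m² · s · (m⁻²·s²) · (kg·m⁻¹·s⁻²) = kg·m⁻¹·s.
The exponent of m is -1.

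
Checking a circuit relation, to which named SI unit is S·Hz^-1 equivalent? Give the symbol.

S = 1/Ω (conductance is reciprocal resistance),
    = kg⁻¹·m⁻²·s³·A².
Hz = 1/s = s⁻¹ (frequency is cycles per second).
So Hz⁻¹ = s.
Combining: S·Hz⁻¹ = (kg⁻¹·m⁻²·s³·A²) · s = kg⁻¹·m⁻²·s⁴·A².
kg⁻¹·m⁻²·s⁴·A² is the base-SI form of the farad.

F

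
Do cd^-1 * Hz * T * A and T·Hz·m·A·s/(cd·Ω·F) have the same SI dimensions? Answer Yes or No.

Left side:
  Hz = 1/s = s⁻¹ (frequency is cycles per second).
  T = Wb/m² (flux density = flux per area),
      = kg·s⁻²·A⁻¹.
  Combining: cd⁻¹·Hz·T·A = cd⁻¹ · s⁻¹ · (kg·s⁻²·A⁻¹) · A = kg·s⁻³·cd⁻¹.
Right side:
  T = Wb/m² (flux density = flux per area),
      = kg·s⁻²·A⁻¹.
  Hz = 1/s = s⁻¹ (frequency is cycles per second).
  Ω = V/A (resistance = voltage per current),
      = kg·m²·s⁻³·A⁻².
  So Ω⁻¹ = kg⁻¹·m⁻²·s³·A².
  F = C/V (capacitance = charge per voltage),
      = A·s/(kg·m²·s⁻³·A⁻¹) (substituting C and V),
      = kg⁻¹·m⁻²·s⁴·A².
  So F⁻¹ = kg·m²·s⁻⁴·A⁻².
  Combining: T·cd⁻¹·Hz·m·Ω⁻¹·F⁻¹·A·s = (kg·s⁻²·A⁻¹) · cd⁻¹ · s⁻¹ · m · (kg⁻¹·m⁻²·s³·A²) · (kg·m²·s⁻⁴·A⁻²) · A · s = kg·m·s⁻³·cd⁻¹.
Left is kg·s⁻³·cd⁻¹; right is kg·m·s⁻³·cd⁻¹ — different.

No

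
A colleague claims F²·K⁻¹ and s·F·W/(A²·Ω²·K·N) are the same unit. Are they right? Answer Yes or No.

Left side:
  F = C/V (capacitance = charge per voltage),
      = A·s/(kg·m²·s⁻³·A⁻¹) (substituting C and V),
      = kg⁻¹·m⁻²·s⁴·A².
  So F² = kg⁻²·m⁻⁴·s⁸·A⁴.
  Combining: F²·K⁻¹ = (kg⁻²·m⁻⁴·s⁸·A⁴) · K⁻¹ = kg⁻²·m⁻⁴·s⁸·A⁴·K⁻¹.
Right side:
  F = C/V (capacitance = charge per voltage),
      = A·s/(kg·m²·s⁻³·A⁻¹) (substituting C and V),
      = kg⁻¹·m⁻²·s⁴·A².
  W = J/s (power = energy per time),
      = kg·m²·s⁻³.
  Ω = V/A (resistance = voltage per current),
      = kg·m²·s⁻³·A⁻².
  So Ω⁻² = kg⁻²·m⁻⁴·s⁶·A⁴.
  N = kg·m/s² = kg·m·s⁻² (force = mass × acceleration).
  So N⁻¹ = kg⁻¹·m⁻¹·s².
  Combining: s·A⁻²·F·W·Ω⁻²·K⁻¹·N⁻¹ = s · A⁻² · (kg⁻¹·m⁻²·s⁴·A²) · (kg·m²·s⁻³) · (kg⁻²·m⁻⁴·s⁶·A⁴) · K⁻¹ · (kg⁻¹·m⁻¹·s²) = kg⁻³·m⁻⁵·s¹⁰·A⁴·K⁻¹.
Left is kg⁻²·m⁻⁴·s⁸·A⁴·K⁻¹; right is kg⁻³·m⁻⁵·s¹⁰·A⁴·K⁻¹ — different.

No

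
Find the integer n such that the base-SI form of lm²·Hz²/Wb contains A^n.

Wb = V·s (flux: a volt is a weber per second),
    = kg·m²·s⁻²·A⁻¹.
So Wb⁻¹ = kg⁻¹·m⁻²·s²·A.
lm = cd·sr = cd (luminous flux; sr is dimensionless).
So lm² = cd².
Hz = 1/s = s⁻¹ (frequency is cycles per second).
So Hz² = s⁻².
Combining: Wb⁻¹·lm²·Hz² = (kg⁻¹·m⁻²·s²·A) · cd² · s⁻² = kg⁻¹·m⁻²·A·cd².
The exponent of A is 1.

1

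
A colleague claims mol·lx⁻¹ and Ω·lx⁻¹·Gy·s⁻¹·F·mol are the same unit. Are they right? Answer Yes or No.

Left side:
  lx = m⁻²·cd.
  So lx⁻¹ = m²·cd⁻¹.
  Combining: mol·lx⁻¹ = mol · (m²·cd⁻¹) = m²·mol·cd⁻¹.
Right side:
  Ω = kg·m²·s⁻³·A⁻².
  lx = m⁻²·cd.
  So lx⁻¹ = m²·cd⁻¹.
  Gy = m²·s⁻².
  F = kg⁻¹·m⁻²·s⁴·A².
  Combining: Ω·lx⁻¹·Gy·s⁻¹·F·mol = (kg·m²·s⁻³·A⁻²) · (m²·cd⁻¹) · (m²·s⁻²) · s⁻¹ · (kg⁻¹·m⁻²·s⁴·A²) · mol = m⁴·s⁻²·mol·cd⁻¹.
Left is m²·mol·cd⁻¹; right is m⁴·s⁻²·mol·cd⁻¹ — different.

No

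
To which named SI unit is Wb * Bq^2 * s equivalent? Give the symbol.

Wb = V·s (flux: a volt is a weber per second),
    = kg·m²·s⁻²·A⁻¹.
Bq = 1/s = s⁻¹ (activity is decays per second).
So Bq² = s⁻².
Combining: Wb·Bq²·s = (kg·m²·s⁻²·A⁻¹) · s⁻² · s = kg·m²·s⁻³·A⁻¹.
kg·m²·s⁻³·A⁻¹ is the base-SI form of the volt.

V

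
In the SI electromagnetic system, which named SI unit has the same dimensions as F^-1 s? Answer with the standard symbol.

F = kg⁻¹·m⁻²·s⁴·A².
So F⁻¹ = kg·m²·s⁻⁴·A⁻².
Combining: F⁻¹·s = (kg·m²·s⁻⁴·A⁻²) · s = kg·m²·s⁻³·A⁻².
kg·m²·s⁻³·A⁻² is the base-SI form of the ohm.

Ω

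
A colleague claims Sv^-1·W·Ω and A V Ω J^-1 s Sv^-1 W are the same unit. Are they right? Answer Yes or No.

Yes

Left side:
  Sv = m²·s⁻².
  So Sv⁻¹ = m⁻²·s².
  W = kg·m²·s⁻³.
  Ω = kg·m²·s⁻³·A⁻².
  Combining: Sv⁻¹·W·Ω = (m⁻²·s²) · (kg·m²·s⁻³) · (kg·m²·s⁻³·A⁻²) = kg²·m²·s⁻⁴·A⁻².
Right side:
  V = W/A (potential = power per current),
      = kg·m²·s⁻³·A⁻¹.
  Ω = V/A (resistance = voltage per current),
      = kg·m²·s⁻³·A⁻².
  J = N·m (work = force × distance),
      = kg·m²·s⁻².
  So J⁻¹ = kg⁻¹·m⁻²·s².
  Sv = J/kg (equivalent dose = energy per mass),
      = m²·s⁻².
  So Sv⁻¹ = m⁻²·s².
  W = J/s (power = energy per time),
      = kg·m²·s⁻³.
  Combining: A·V·Ω·J⁻¹·s·Sv⁻¹·W = A · (kg·m²·s⁻³·A⁻¹) · (kg·m²·s⁻³·A⁻²) · (kg⁻¹·m⁻²·s²) · s · (m⁻²·s²) · (kg·m²·s⁻³) = kg²·m²·s⁻⁴·A⁻².
Both reduce to kg²·m²·s⁻⁴·A⁻².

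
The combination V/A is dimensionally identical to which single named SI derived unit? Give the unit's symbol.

Ω

V = kg·m²·s⁻³·A⁻¹.
Combining: A⁻¹·V = A⁻¹ · (kg·m²·s⁻³·A⁻¹) = kg·m²·s⁻³·A⁻².
kg·m²·s⁻³·A⁻² is the base-SI form of the ohm.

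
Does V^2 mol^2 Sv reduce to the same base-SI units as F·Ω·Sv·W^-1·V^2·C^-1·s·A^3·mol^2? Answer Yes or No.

No

Left side:
  V = kg·m²·s⁻³·A⁻¹.
  So V² = kg²·m⁴·s⁻⁶·A⁻².
  Sv = m²·s⁻².
  Combining: V²·mol²·Sv = (kg²·m⁴·s⁻⁶·A⁻²) · mol² · (m²·s⁻²) = kg²·m⁶·s⁻⁸·A⁻²·mol².
Right side:
  F = C/V (capacitance = charge per voltage),
      = A·s/(kg·m²·s⁻³·A⁻¹) (substituting C and V),
      = kg⁻¹·m⁻²·s⁴·A².
  Ω = V/A (resistance = voltage per current),
      = kg·m²·s⁻³·A⁻².
  Sv = J/kg (equivalent dose = energy per mass),
      = m²·s⁻².
  W = J/s (power = energy per time),
      = kg·m²·s⁻³.
  So W⁻¹ = kg⁻¹·m⁻²·s³.
  V = W/A (potential = power per current),
      = kg·m²·s⁻³·A⁻¹.
  So V² = kg²·m⁴·s⁻⁶·A⁻².
  C = A·s = s·A (charge = current × time).
  So C⁻¹ = s⁻¹·A⁻¹.
  Combining: F·Ω·Sv·W⁻¹·V²·C⁻¹·s·A³·mol² = (kg⁻¹·m⁻²·s⁴·A²) · (kg·m²·s⁻³·A⁻²) · (m²·s⁻²) · (kg⁻¹·m⁻²·s³) · (kg²·m⁴·s⁻⁶·A⁻²) · (s⁻¹·A⁻¹) · s · A³ · mol² = kg·m⁴·s⁻⁴·mol².
Left is kg²·m⁶·s⁻⁸·A⁻²·mol²; right is kg·m⁴·s⁻⁴·mol² — different.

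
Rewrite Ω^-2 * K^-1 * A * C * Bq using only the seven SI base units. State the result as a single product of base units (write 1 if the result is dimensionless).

Ω = V/A (resistance = voltage per current),
    = kg·m²·s⁻³·A⁻².
So Ω⁻² = kg⁻²·m⁻⁴·s⁶·A⁴.
C = A·s = s·A (charge = current × time).
Bq = 1/s = s⁻¹ (activity is decays per second).
Combining: Ω⁻²·K⁻¹·A·C·Bq = (kg⁻²·m⁻⁴·s⁶·A⁴) · K⁻¹ · A · (s·A) · s⁻¹ = kg⁻²·m⁻⁴·s⁶·A⁶·K⁻¹.

kg⁻²·m⁻⁴·s⁶·A⁶·K⁻¹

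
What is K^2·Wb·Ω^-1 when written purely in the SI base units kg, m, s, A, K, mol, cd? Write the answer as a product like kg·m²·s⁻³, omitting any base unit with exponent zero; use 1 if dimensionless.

s·A·K²

Wb = V·s (flux: a volt is a weber per second),
    = kg·m²·s⁻²·A⁻¹.
Ω = V/A (resistance = voltage per current),
    = kg·m²·s⁻³·A⁻².
So Ω⁻¹ = kg⁻¹·m⁻²·s³·A².
Combining: K²·Wb·Ω⁻¹ = K² · (kg·m²·s⁻²·A⁻¹) · (kg⁻¹·m⁻²·s³·A²) = s·A·K².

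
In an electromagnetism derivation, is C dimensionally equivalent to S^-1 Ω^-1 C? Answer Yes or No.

Yes

Left side:
  C = A·s = s·A (charge = current × time).
Right side:
  S = 1/Ω (conductance is reciprocal resistance),
      = kg⁻¹·m⁻²·s³·A².
  So S⁻¹ = kg·m²·s⁻³·A⁻².
  Ω = V/A (resistance = voltage per current),
      = kg·m²·s⁻³·A⁻².
  So Ω⁻¹ = kg⁻¹·m⁻²·s³·A².
  C = A·s = s·A (charge = current × time).
  Combining: S⁻¹·Ω⁻¹·C = (kg·m²·s⁻³·A⁻²) · (kg⁻¹·m⁻²·s³·A²) · (s·A) = s·A.
Both reduce to s·A.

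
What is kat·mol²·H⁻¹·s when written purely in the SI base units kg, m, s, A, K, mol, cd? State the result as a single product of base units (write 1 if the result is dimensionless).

kg⁻¹·m⁻²·s²·A²·mol³

kat = mol/s = s⁻¹·mol (catalytic activity).
H = Wb/A (inductance = flux per current),
    = kg·m²·s⁻²·A⁻².
So H⁻¹ = kg⁻¹·m⁻²·s²·A².
Combining: kat·mol²·H⁻¹·s = (s⁻¹·mol) · mol² · (kg⁻¹·m⁻²·s²·A²) · s = kg⁻¹·m⁻²·s²·A²·mol³.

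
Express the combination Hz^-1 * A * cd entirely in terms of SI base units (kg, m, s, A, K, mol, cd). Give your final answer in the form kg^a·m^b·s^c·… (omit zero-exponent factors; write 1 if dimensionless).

s·A·cd

Hz = 1/s = s⁻¹ (frequency is cycles per second).
So Hz⁻¹ = s.
Combining: Hz⁻¹·A·cd = s · A · cd = s·A·cd.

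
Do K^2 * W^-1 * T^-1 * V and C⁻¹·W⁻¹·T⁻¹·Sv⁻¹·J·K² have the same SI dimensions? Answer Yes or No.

No

Left side:
  W = J/s (power = energy per time),
      = kg·m²·s⁻³.
  So W⁻¹ = kg⁻¹·m⁻²·s³.
  T = Wb/m² (flux density = flux per area),
      = kg·s⁻²·A⁻¹.
  So T⁻¹ = kg⁻¹·s²·A.
  V = W/A (potential = power per current),
      = kg·m²·s⁻³·A⁻¹.
  Combining: K²·W⁻¹·T⁻¹·V = K² · (kg⁻¹·m⁻²·s³) · (kg⁻¹·s²·A) · (kg·m²·s⁻³·A⁻¹) = kg⁻¹·s²·K².
Right side:
  C = A·s = s·A (charge = current × time).
  So C⁻¹ = s⁻¹·A⁻¹.
  W = J/s (power = energy per time),
      = kg·m²·s⁻³.
  So W⁻¹ = kg⁻¹·m⁻²·s³.
  T = Wb/m² (flux density = flux per area),
      = kg·s⁻²·A⁻¹.
  So T⁻¹ = kg⁻¹·s²·A.
  Sv = J/kg (equivalent dose = energy per mass),
      = m²·s⁻².
  So Sv⁻¹ = m⁻²·s².
  J = N·m (work = force × distance),
      = kg·m²·s⁻².
  Combining: C⁻¹·W⁻¹·T⁻¹·Sv⁻¹·J·K² = (s⁻¹·A⁻¹) · (kg⁻¹·m⁻²·s³) · (kg⁻¹·s²·A) · (m⁻²·s²) · (kg·m²·s⁻²) · K² = kg⁻¹·m⁻²·s⁴·K².
Left is kg⁻¹·s²·K²; right is kg⁻¹·m⁻²·s⁴·K² — different.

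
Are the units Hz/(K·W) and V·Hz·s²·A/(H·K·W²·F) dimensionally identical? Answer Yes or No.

Left side:
  Hz = 1/s = s⁻¹ (frequency is cycles per second).
  W = J/s (power = energy per time),
      = kg·m²·s⁻³.
  So W⁻¹ = kg⁻¹·m⁻²·s³.
  Combining: K⁻¹·Hz·W⁻¹ = K⁻¹ · s⁻¹ · (kg⁻¹·m⁻²·s³) = kg⁻¹·m⁻²·s²·K⁻¹.
Right side:
  V = W/A (potential = power per current),
      = kg·m²·s⁻³·A⁻¹.
  H = Wb/A (inductance = flux per current),
      = kg·m²·s⁻²·A⁻².
  So H⁻¹ = kg⁻¹·m⁻²·s²·A².
  Hz = 1/s = s⁻¹ (frequency is cycles per second).
  W = J/s (power = energy per time),
      = kg·m²·s⁻³.
  So W⁻² = kg⁻²·m⁻⁴·s⁶.
  F = C/V (capacitance = charge per voltage),
      = A·s/(kg·m²·s⁻³·A⁻¹) (substituting C and V),
      = kg⁻¹·m⁻²·s⁴·A².
  So F⁻¹ = kg·m²·s⁻⁴·A⁻².
  Combining: V·H⁻¹·Hz·K⁻¹·W⁻²·F⁻¹·s²·A = (kg·m²·s⁻³·A⁻¹) · (kg⁻¹·m⁻²·s²·A²) · s⁻¹ · K⁻¹ · (kg⁻²·m⁻⁴·s⁶) · (kg·m²·s⁻⁴·A⁻²) · s² · A = kg⁻¹·m⁻²·s²·K⁻¹.
Both reduce to kg⁻¹·m⁻²·s²·K⁻¹.

Yes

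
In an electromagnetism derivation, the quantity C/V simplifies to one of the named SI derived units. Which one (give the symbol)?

V = W/A (potential = power per current),
    = kg·m²·s⁻³·A⁻¹.
So V⁻¹ = kg⁻¹·m⁻²·s³·A.
C = A·s = s·A (charge = current × time).
Combining: V⁻¹·C = (kg⁻¹·m⁻²·s³·A) · (s·A) = kg⁻¹·m⁻²·s⁴·A².
kg⁻¹·m⁻²·s⁴·A² is the base-SI form of the farad.

F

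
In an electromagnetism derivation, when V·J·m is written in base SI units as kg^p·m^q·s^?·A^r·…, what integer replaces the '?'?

-5

V = kg·m²·s⁻³·A⁻¹.
J = kg·m²·s⁻².
Combining: V·J·m = (kg·m²·s⁻³·A⁻¹) · (kg·m²·s⁻²) · m = kg²·m⁵·s⁻⁵·A⁻¹.
The exponent of s is -5.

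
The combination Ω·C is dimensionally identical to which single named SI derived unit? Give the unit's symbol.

Ω = V/A (resistance = voltage per current),
    = kg·m²·s⁻³·A⁻².
C = A·s = s·A (charge = current × time).
Combining: Ω·C = (kg·m²·s⁻³·A⁻²) · (s·A) = kg·m²·s⁻²·A⁻¹.
kg·m²·s⁻²·A⁻¹ is the base-SI form of the weber.

Wb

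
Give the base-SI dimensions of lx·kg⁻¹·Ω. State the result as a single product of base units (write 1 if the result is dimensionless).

s⁻³·A⁻²·cd

lx = lm/m² (illuminance = luminous flux per area),
    = m⁻²·cd.
Ω = V/A (resistance = voltage per current),
    = kg·m²·s⁻³·A⁻².
Combining: lx·kg⁻¹·Ω = (m⁻²·cd) · kg⁻¹ · (kg·m²·s⁻³·A⁻²) = s⁻³·A⁻²·cd.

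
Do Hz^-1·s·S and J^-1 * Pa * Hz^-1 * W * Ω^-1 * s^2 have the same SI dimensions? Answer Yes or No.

Left side:
  Hz = s⁻¹.
  So Hz⁻¹ = s.
  S = kg⁻¹·m⁻²·s³·A².
  Combining: Hz⁻¹·s·S = s · s · (kg⁻¹·m⁻²·s³·A²) = kg⁻¹·m⁻²·s⁵·A².
Right side:
  J = N·m (work = force × distance),
      = kg·m²·s⁻².
  So J⁻¹ = kg⁻¹·m⁻²·s².
  Pa = N/m² (pressure = force per area),
      = kg·m⁻¹·s⁻².
  Hz = 1/s = s⁻¹ (frequency is cycles per second).
  So Hz⁻¹ = s.
  W = J/s (power = energy per time),
      = kg·m²·s⁻³.
  Ω = V/A (resistance = voltage per current),
      = kg·m²·s⁻³·A⁻².
  So Ω⁻¹ = kg⁻¹·m⁻²·s³·A².
  Combining: J⁻¹·Pa·Hz⁻¹·W·Ω⁻¹·s² = (kg⁻¹·m⁻²·s²) · (kg·m⁻¹·s⁻²) · s · (kg·m²·s⁻³) · (kg⁻¹·m⁻²·s³·A²) · s² = m⁻³·s³·A².
Left is kg⁻¹·m⁻²·s⁵·A²; right is m⁻³·s³·A² — different.

No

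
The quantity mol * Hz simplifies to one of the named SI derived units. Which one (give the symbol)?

Hz = s⁻¹.
Combining: mol·Hz = mol · s⁻¹ = s⁻¹·mol.
s⁻¹·mol is the base-SI form of the katal.

kat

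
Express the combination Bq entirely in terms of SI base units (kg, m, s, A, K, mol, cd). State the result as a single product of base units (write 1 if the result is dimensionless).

s⁻¹

Bq = s⁻¹.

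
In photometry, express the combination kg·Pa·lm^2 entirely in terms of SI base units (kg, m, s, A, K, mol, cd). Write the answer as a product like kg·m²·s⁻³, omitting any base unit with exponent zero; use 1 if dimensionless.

Pa = kg·m⁻¹·s⁻².
lm = cd.
So lm² = cd².
Combining: kg·Pa·lm² = kg · (kg·m⁻¹·s⁻²) · cd² = kg²·m⁻¹·s⁻²·cd².

kg²·m⁻¹·s⁻²·cd²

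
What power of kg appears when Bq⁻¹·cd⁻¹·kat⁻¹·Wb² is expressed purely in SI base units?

2

Bq = 1/s = s⁻¹ (activity is decays per second).
So Bq⁻¹ = s.
kat = mol/s = s⁻¹·mol (catalytic activity).
So kat⁻¹ = s·mol⁻¹.
Wb = V·s (flux: a volt is a weber per second),
    = kg·m²·s⁻²·A⁻¹.
So Wb² = kg²·m⁴·s⁻⁴·A⁻².
Combining: Bq⁻¹·cd⁻¹·kat⁻¹·Wb² = s · cd⁻¹ · (s·mol⁻¹) · (kg²·m⁴·s⁻⁴·A⁻²) = kg²·m⁴·s⁻²·A⁻²·mol⁻¹·cd⁻¹.
The exponent of kg is 2.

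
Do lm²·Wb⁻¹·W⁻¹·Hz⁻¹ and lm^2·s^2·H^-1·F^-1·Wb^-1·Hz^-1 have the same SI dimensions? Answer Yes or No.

No

Left side:
  lm = cd.
  So lm² = cd².
  Wb = kg·m²·s⁻²·A⁻¹.
  So Wb⁻¹ = kg⁻¹·m⁻²·s²·A.
  W = kg·m²·s⁻³.
  So W⁻¹ = kg⁻¹·m⁻²·s³.
  Hz = s⁻¹.
  So Hz⁻¹ = s.
  Combining: lm²·Wb⁻¹·W⁻¹·Hz⁻¹ = cd² · (kg⁻¹·m⁻²·s²·A) · (kg⁻¹·m⁻²·s³) · s = kg⁻²·m⁻⁴·s⁶·A·cd².
Right side:
  lm = cd.
  So lm² = cd².
  H = kg·m²·s⁻²·A⁻².
  So H⁻¹ = kg⁻¹·m⁻²·s²·A².
  F = kg⁻¹·m⁻²·s⁴·A².
  So F⁻¹ = kg·m²·s⁻⁴·A⁻².
  Wb = kg·m²·s⁻²·A⁻¹.
  So Wb⁻¹ = kg⁻¹·m⁻²·s²·A.
  Hz = s⁻¹.
  So Hz⁻¹ = s.
  Combining: lm²·s²·H⁻¹·F⁻¹·Wb⁻¹·Hz⁻¹ = cd² · s² · (kg⁻¹·m⁻²·s²·A²) · (kg·m²·s⁻⁴·A⁻²) · (kg⁻¹·m⁻²·s²·A) · s = kg⁻¹·m⁻²·s³·A·cd².
Left is kg⁻²·m⁻⁴·s⁶·A·cd²; right is kg⁻¹·m⁻²·s³·A·cd² — different.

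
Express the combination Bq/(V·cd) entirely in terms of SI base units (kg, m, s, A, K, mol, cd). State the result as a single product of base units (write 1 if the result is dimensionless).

V = kg·m²·s⁻³·A⁻¹.
So V⁻¹ = kg⁻¹·m⁻²·s³·A.
Bq = s⁻¹.
Combining: V⁻¹·cd⁻¹·Bq = (kg⁻¹·m⁻²·s³·A) · cd⁻¹ · s⁻¹ = kg⁻¹·m⁻²·s²·A·cd⁻¹.

kg⁻¹·m⁻²·s²·A·cd⁻¹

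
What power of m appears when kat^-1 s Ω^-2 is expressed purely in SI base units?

kat = mol/s = s⁻¹·mol (catalytic activity).
So kat⁻¹ = s·mol⁻¹.
Ω = V/A (resistance = voltage per current),
    = kg·m²·s⁻³·A⁻².
So Ω⁻² = kg⁻²·m⁻⁴·s⁶·A⁴.
Combining: kat⁻¹·s·Ω⁻² = (s·mol⁻¹) · s · (kg⁻²·m⁻⁴·s⁶·A⁴) = kg⁻²·m⁻⁴·s⁸·A⁴·mol⁻¹.
The exponent of m is -4.

-4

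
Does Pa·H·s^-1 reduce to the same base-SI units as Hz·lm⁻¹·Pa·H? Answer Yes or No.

No

Left side:
  Pa = N/m² (pressure = force per area),
      = kg·m⁻¹·s⁻².
  H = Wb/A (inductance = flux per current),
      = kg·m²·s⁻²·A⁻².
  Combining: Pa·H·s⁻¹ = (kg·m⁻¹·s⁻²) · (kg·m²·s⁻²·A⁻²) · s⁻¹ = kg²·m·s⁻⁵·A⁻².
Right side:
  Hz = 1/s = s⁻¹ (frequency is cycles per second).
  lm = cd·sr = cd (luminous flux; sr is dimensionless).
  So lm⁻¹ = cd⁻¹.
  Pa = N/m² (pressure = force per area),
      = kg·m⁻¹·s⁻².
  H = Wb/A (inductance = flux per current),
      = kg·m²·s⁻²·A⁻².
  Combining: Hz·lm⁻¹·Pa·H = s⁻¹ · cd⁻¹ · (kg·m⁻¹·s⁻²) · (kg·m²·s⁻²·A⁻²) = kg²·m·s⁻⁵·A⁻²·cd⁻¹.
Left is kg²·m·s⁻⁵·A⁻²; right is kg²·m·s⁻⁵·A⁻²·cd⁻¹ — different.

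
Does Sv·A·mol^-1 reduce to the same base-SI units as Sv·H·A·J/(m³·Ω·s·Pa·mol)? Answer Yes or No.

Left side:
  Sv = J/kg (equivalent dose = energy per mass),
      = m²·s⁻².
  Combining: Sv·A·mol⁻¹ = (m²·s⁻²) · A · mol⁻¹ = m²·s⁻²·A·mol⁻¹.
Right side:
  Sv = m²·s⁻².
  H = kg·m²·s⁻²·A⁻².
  Ω = kg·m²·s⁻³·A⁻².
  So Ω⁻¹ = kg⁻¹·m⁻²·s³·A².
  Pa = kg·m⁻¹·s⁻².
  So Pa⁻¹ = kg⁻¹·m·s².
  J = kg·m²·s⁻².
  Combining: Sv·m⁻³·H·Ω⁻¹·s⁻¹·Pa⁻¹·A·J·mol⁻¹ = (m²·s⁻²) · m⁻³ · (kg·m²·s⁻²·A⁻²) · (kg⁻¹·m⁻²·s³·A²) · s⁻¹ · (kg⁻¹·m·s²) · A · (kg·m²·s⁻²) · mol⁻¹ = m²·s⁻²·A·mol⁻¹.
Both reduce to m²·s⁻²·A·mol⁻¹.

Yes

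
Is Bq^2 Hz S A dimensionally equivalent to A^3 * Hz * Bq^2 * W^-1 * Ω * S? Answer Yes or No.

Yes

Left side:
  Bq = 1/s = s⁻¹ (activity is decays per second).
  So Bq² = s⁻².
  Hz = 1/s = s⁻¹ (frequency is cycles per second).
  S = 1/Ω (conductance is reciprocal resistance),
      = kg⁻¹·m⁻²·s³·A².
  Combining: Bq²·Hz·S·A = s⁻² · s⁻¹ · (kg⁻¹·m⁻²·s³·A²) · A = kg⁻¹·m⁻²·A³.
Right side:
  Hz = s⁻¹.
  Bq = s⁻¹.
  So Bq² = s⁻².
  W = kg·m²·s⁻³.
  So W⁻¹ = kg⁻¹·m⁻²·s³.
  Ω = kg·m²·s⁻³·A⁻².
  S = kg⁻¹·m⁻²·s³·A².
  Combining: A³·Hz·Bq²·W⁻¹·Ω·S = A³ · s⁻¹ · s⁻² · (kg⁻¹·m⁻²·s³) · (kg·m²·s⁻³·A⁻²) · (kg⁻¹·m⁻²·s³·A²) = kg⁻¹·m⁻²·A³.
Both reduce to kg⁻¹·m⁻²·A³.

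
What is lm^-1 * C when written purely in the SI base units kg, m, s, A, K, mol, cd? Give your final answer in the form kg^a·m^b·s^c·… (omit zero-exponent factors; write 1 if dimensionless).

s·A·cd⁻¹

lm = cd·sr = cd (luminous flux; sr is dimensionless).
So lm⁻¹ = cd⁻¹.
C = A·s = s·A (charge = current × time).
Combining: lm⁻¹·C = cd⁻¹ · (s·A) = s·A·cd⁻¹.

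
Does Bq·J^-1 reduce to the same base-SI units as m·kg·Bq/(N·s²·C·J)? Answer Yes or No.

No

Left side:
  Bq = 1/s = s⁻¹ (activity is decays per second).
  J = N·m (work = force × distance),
      = kg·m²·s⁻².
  So J⁻¹ = kg⁻¹·m⁻²·s².
  Combining: Bq·J⁻¹ = s⁻¹ · (kg⁻¹·m⁻²·s²) = kg⁻¹·m⁻²·s.
Right side:
  N = kg·m·s⁻².
  So N⁻¹ = kg⁻¹·m⁻¹·s².
  Bq = s⁻¹.
  C = s·A.
  So C⁻¹ = s⁻¹·A⁻¹.
  J = kg·m²·s⁻².
  So J⁻¹ = kg⁻¹·m⁻²·s².
  Combining: m·N⁻¹·kg·Bq·s⁻²·C⁻¹·J⁻¹ = m · (kg⁻¹·m⁻¹·s²) · kg · s⁻¹ · s⁻² · (s⁻¹·A⁻¹) · (kg⁻¹·m⁻²·s²) = kg⁻¹·m⁻²·A⁻¹.
Left is kg⁻¹·m⁻²·s; right is kg⁻¹·m⁻²·A⁻¹ — different.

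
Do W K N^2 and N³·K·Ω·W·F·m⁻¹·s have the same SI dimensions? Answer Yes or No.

No

Left side:
  W = J/s (power = energy per time),
      = kg·m²·s⁻³.
  N = kg·m/s² = kg·m·s⁻² (force = mass × acceleration).
  So N² = kg²·m²·s⁻⁴.
  Combining: W·K·N² = (kg·m²·s⁻³) · K · (kg²·m²·s⁻⁴) = kg³·m⁴·s⁻⁷·K.
Right side:
  N = kg·m/s² = kg·m·s⁻² (force = mass × acceleration).
  So N³ = kg³·m³·s⁻⁶.
  Ω = V/A (resistance = voltage per current),
      = kg·m²·s⁻³·A⁻².
  W = J/s (power = energy per time),
      = kg·m²·s⁻³.
  F = C/V (capacitance = charge per voltage),
      = A·s/(kg·m²·s⁻³·A⁻¹) (substituting C and V),
      = kg⁻¹·m⁻²·s⁴·A².
  Combining: N³·K·Ω·W·F·m⁻¹·s = (kg³·m³·s⁻⁶) · K · (kg·m²·s⁻³·A⁻²) · (kg·m²·s⁻³) · (kg⁻¹·m⁻²·s⁴·A²) · m⁻¹ · s = kg⁴·m⁴·s⁻⁷·K.
Left is kg³·m⁴·s⁻⁷·K; right is kg⁴·m⁴·s⁻⁷·K — different.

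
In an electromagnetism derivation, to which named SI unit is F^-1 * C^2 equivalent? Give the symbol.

J

F = C/V (capacitance = charge per voltage),
    = A·s/(kg·m²·s⁻³·A⁻¹) (substituting C and V),
    = kg⁻¹·m⁻²·s⁴·A².
So F⁻¹ = kg·m²·s⁻⁴·A⁻².
C = A·s = s·A (charge = current × time).
So C² = s²·A².
Combining: F⁻¹·C² = (kg·m²·s⁻⁴·A⁻²) · (s²·A²) = kg·m²·s⁻².
kg·m²·s⁻² is the base-SI form of the joule.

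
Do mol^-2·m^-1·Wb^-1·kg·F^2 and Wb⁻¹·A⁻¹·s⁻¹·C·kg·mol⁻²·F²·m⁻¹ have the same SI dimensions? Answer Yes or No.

Left side:
  Wb = V·s (flux: a volt is a weber per second),
      = kg·m²·s⁻²·A⁻¹.
  So Wb⁻¹ = kg⁻¹·m⁻²·s²·A.
  F = C/V (capacitance = charge per voltage),
      = A·s/(kg·m²·s⁻³·A⁻¹) (substituting C and V),
      = kg⁻¹·m⁻²·s⁴·A².
  So F² = kg⁻²·m⁻⁴·s⁸·A⁴.
  Combining: mol⁻²·m⁻¹·Wb⁻¹·kg·F² = mol⁻² · m⁻¹ · (kg⁻¹·m⁻²·s²·A) · kg · (kg⁻²·m⁻⁴·s⁸·A⁴) = kg⁻²·m⁻⁷·s¹⁰·A⁵·mol⁻².
Right side:
  Wb = kg·m²·s⁻²·A⁻¹.
  So Wb⁻¹ = kg⁻¹·m⁻²·s²·A.
  C = s·A.
  F = kg⁻¹·m⁻²·s⁴·A².
  So F² = kg⁻²·m⁻⁴·s⁸·A⁴.
  Combining: Wb⁻¹·A⁻¹·s⁻¹·C·kg·mol⁻²·F²·m⁻¹ = (kg⁻¹·m⁻²·s²·A) · A⁻¹ · s⁻¹ · (s·A) · kg · mol⁻² · (kg⁻²·m⁻⁴·s⁸·A⁴) · m⁻¹ = kg⁻²·m⁻⁷·s¹⁰·A⁵·mol⁻².
Both reduce to kg⁻²·m⁻⁷·s¹⁰·A⁵·mol⁻².

Yes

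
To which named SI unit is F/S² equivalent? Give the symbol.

H

F = C/V (capacitance = charge per voltage),
    = A·s/(kg·m²·s⁻³·A⁻¹) (substituting C and V),
    = kg⁻¹·m⁻²·s⁴·A².
S = 1/Ω (conductance is reciprocal resistance),
    = kg⁻¹·m⁻²·s³·A².
So S⁻² = kg²·m⁴·s⁻⁶·A⁻⁴.
Combining: F·S⁻² = (kg⁻¹·m⁻²·s⁴·A²) · (kg²·m⁴·s⁻⁶·A⁻⁴) = kg·m²·s⁻²·A⁻².
kg·m²·s⁻²·A⁻² is the base-SI form of the henry.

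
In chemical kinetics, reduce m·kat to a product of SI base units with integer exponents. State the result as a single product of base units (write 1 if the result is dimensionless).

kat = mol/s = s⁻¹·mol (catalytic activity).
Combining: m·kat = m · (s⁻¹·mol) = m·s⁻¹·mol.

m·s⁻¹·mol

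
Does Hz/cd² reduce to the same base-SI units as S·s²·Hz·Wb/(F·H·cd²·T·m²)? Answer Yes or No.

No

Left side:
  Hz = 1/s = s⁻¹ (frequency is cycles per second).
  Combining: Hz·cd⁻² = s⁻¹ · cd⁻² = s⁻¹·cd⁻².
Right side:
  F = C/V (capacitance = charge per voltage),
      = A·s/(kg·m²·s⁻³·A⁻¹) (substituting C and V),
      = kg⁻¹·m⁻²·s⁴·A².
  So F⁻¹ = kg·m²·s⁻⁴·A⁻².
  H = Wb/A (inductance = flux per current),
      = kg·m²·s⁻²·A⁻².
  So H⁻¹ = kg⁻¹·m⁻²·s²·A².
  S = 1/Ω (conductance is reciprocal resistance),
      = kg⁻¹·m⁻²·s³·A².
  Hz = 1/s = s⁻¹ (frequency is cycles per second).
  Wb = V·s (flux: a volt is a weber per second),
      = kg·m²·s⁻²·A⁻¹.
  T = Wb/m² (flux density = flux per area),
      = kg·s⁻²·A⁻¹.
  So T⁻¹ = kg⁻¹·s²·A.
  Combining: F⁻¹·H⁻¹·S·s²·Hz·Wb·cd⁻²·T⁻¹·m⁻² = (kg·m²·s⁻⁴·A⁻²) · (kg⁻¹·m⁻²·s²·A²) · (kg⁻¹·m⁻²·s³·A²) · s² · s⁻¹ · (kg·m²·s⁻²·A⁻¹) · cd⁻² · (kg⁻¹·s²·A) · m⁻² = kg⁻¹·m⁻²·s²·A²·cd⁻².
Left is s⁻¹·cd⁻²; right is kg⁻¹·m⁻²·s²·A²·cd⁻² — different.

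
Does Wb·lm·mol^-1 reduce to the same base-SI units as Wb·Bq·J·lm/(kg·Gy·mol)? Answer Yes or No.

No

Left side:
  Wb = V·s (flux: a volt is a weber per second),
      = kg·m²·s⁻²·A⁻¹.
  lm = cd·sr = cd (luminous flux; sr is dimensionless).
  Combining: Wb·lm·mol⁻¹ = (kg·m²·s⁻²·A⁻¹) · cd · mol⁻¹ = kg·m²·s⁻²·A⁻¹·mol⁻¹·cd.
Right side:
  Wb = V·s (flux: a volt is a weber per second),
      = kg·m²·s⁻²·A⁻¹.
  Bq = 1/s = s⁻¹ (activity is decays per second).
  Gy = J/kg (absorbed dose = energy per mass),
      = m²·s⁻².
  So Gy⁻¹ = m⁻²·s².
  J = N·m (work = force × distance),
      = kg·m²·s⁻².
  lm = cd·sr = cd (luminous flux; sr is dimensionless).
  Combining: Wb·kg⁻¹·Bq·Gy⁻¹·J·mol⁻¹·lm = (kg·m²·s⁻²·A⁻¹) · kg⁻¹ · s⁻¹ · (m⁻²·s²) · (kg·m²·s⁻²) · mol⁻¹ · cd = kg·m²·s⁻³·A⁻¹·mol⁻¹·cd.
Left is kg·m²·s⁻²·A⁻¹·mol⁻¹·cd; right is kg·m²·s⁻³·A⁻¹·mol⁻¹·cd — different.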